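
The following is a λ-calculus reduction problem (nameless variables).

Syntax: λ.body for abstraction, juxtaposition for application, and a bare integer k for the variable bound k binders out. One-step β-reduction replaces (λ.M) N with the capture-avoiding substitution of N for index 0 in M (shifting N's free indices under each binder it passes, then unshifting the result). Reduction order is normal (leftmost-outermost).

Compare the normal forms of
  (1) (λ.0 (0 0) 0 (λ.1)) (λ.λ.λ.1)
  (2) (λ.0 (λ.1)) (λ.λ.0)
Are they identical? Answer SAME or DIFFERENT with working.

Term A:
  start: (λ.0 (0 0) 0 (λ.1)) (λ.λ.λ.1)
  [1] (λ.λ.λ.1) ((λ.λ.λ.1) (λ.λ.λ.1)) (λ.λ.λ.1) (λ.λ.λ.λ.1)
  [2] (λ.λ.1) (λ.λ.λ.1) (λ.λ.λ.λ.1)
  [3] (λ.λ.λ.λ.1) (λ.λ.λ.λ.1)
  [4] λ.λ.λ.1

Term B:
  start: (λ.0 (λ.1)) (λ.λ.0)
  [1] (λ.λ.0) (λ.λ.λ.0)
  [2] λ.0

Answer: DIFFERENT — A ⇓ λ.λ.λ.1, B ⇓ λ.0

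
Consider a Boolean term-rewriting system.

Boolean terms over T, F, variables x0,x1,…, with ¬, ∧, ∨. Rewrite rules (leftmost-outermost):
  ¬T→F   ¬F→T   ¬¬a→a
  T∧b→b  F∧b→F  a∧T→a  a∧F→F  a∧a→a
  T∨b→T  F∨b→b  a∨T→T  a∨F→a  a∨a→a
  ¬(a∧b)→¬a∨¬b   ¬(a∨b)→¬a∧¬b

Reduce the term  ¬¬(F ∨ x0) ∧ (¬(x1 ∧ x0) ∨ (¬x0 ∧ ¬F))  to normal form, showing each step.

  start: ¬¬(F ∨ x0) ∧ (¬(x1 ∧ x0) ∨ (¬x0 ∧ ¬F))
  step 1: (F ∨ x0) ∧ (¬(x1 ∧ x0) ∨ (¬x0 ∧ ¬F))
  step 2: x0 ∧ (¬(x1 ∧ x0) ∨ (¬x0 ∧ ¬F))
  step 3: x0 ∧ ((¬x1 ∨ ¬x0) ∨ (¬x0 ∧ ¬F))
  step 4: x0 ∧ ((¬x1 ∨ ¬x0) ∨ (¬x0 ∧ T))
  step 5: x0 ∧ ((¬x1 ∨ ¬x0) ∨ ¬x0)

Answer: normal form = x0 ∧ ((¬x1 ∨ ¬x0) ∨ ¬x0)  (in 5 steps)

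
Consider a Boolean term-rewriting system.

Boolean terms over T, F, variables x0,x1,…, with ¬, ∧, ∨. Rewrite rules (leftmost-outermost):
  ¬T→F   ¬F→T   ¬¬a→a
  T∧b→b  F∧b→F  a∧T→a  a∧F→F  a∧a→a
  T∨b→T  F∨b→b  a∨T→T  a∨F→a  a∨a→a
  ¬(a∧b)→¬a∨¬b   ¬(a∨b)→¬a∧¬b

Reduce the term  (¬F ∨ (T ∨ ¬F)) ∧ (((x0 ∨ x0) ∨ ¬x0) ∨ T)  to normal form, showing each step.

  start: (¬F ∨ (T ∨ ¬F)) ∧ (((x0 ∨ x0) ∨ ¬x0) ∨ T)
  [1] (T ∨ (T ∨ ¬F)) ∧ (((x0 ∨ x0) ∨ ¬x0) ∨ T)
  [2] T ∧ (((x0 ∨ x0) ∨ ¬x0) ∨ T)
  [3] ((x0 ∨ x0) ∨ ¬x0) ∨ T
  [4] T

Answer: normal form = T  (in 4 steps)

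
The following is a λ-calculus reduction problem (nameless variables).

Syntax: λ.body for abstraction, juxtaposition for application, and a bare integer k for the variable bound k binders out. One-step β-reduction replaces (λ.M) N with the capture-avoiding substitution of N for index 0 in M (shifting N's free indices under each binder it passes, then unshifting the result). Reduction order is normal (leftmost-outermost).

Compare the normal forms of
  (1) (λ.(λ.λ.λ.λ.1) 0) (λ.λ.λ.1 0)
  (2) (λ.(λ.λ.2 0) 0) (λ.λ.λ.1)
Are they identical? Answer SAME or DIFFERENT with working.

Answer: SAME — A ⇓ λ.λ.λ.1, B ⇓ λ.λ.λ.1

Derivation:
Term A:
  start: (λ.(λ.λ.λ.λ.1) 0) (λ.λ.λ.1 0)
  step 1: (λ.λ.λ.λ.1) (λ.λ.λ.1 0)
  step 2: λ.λ.λ.1

Term B:
  start: (λ.(λ.λ.2 0) 0) (λ.λ.λ.1)
  step 1: (λ.λ.(λ.λ.λ.1) 0) (λ.λ.λ.1)
  step 2: λ.(λ.λ.λ.1) 0
  step 3: λ.λ.λ.1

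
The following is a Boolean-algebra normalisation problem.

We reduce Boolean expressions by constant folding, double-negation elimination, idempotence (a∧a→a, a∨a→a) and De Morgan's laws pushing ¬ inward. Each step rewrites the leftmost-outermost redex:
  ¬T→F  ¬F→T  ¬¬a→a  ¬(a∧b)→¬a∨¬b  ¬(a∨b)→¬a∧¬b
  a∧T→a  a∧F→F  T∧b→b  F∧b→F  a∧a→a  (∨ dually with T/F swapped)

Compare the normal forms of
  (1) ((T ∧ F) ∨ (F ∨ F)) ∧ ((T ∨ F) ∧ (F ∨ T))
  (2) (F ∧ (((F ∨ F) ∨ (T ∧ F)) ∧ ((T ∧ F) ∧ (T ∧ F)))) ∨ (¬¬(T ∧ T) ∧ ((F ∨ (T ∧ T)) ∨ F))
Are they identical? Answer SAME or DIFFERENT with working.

Term A:
  start: ((T ∧ F) ∨ (F ∨ F)) ∧ ((T ∨ F) ∧ (F ∨ T))
  →1  (F ∨ (F ∨ F)) ∧ ((T ∨ F) ∧ (F ∨ T))
  →2  (F ∨ F) ∧ ((T ∨ F) ∧ (F ∨ T))
  →3  F ∧ ((T ∨ F) ∧ (F ∨ T))
  →4  F

Term B:
  start: (F ∧ (((F ∨ F) ∨ (T ∧ F)) ∧ ((T ∧ F) ∧ (T ∧ F)))) ∨ (¬¬(T ∧ T) ∧ ((F ∨ (T ∧ T)) ∨ F))
  →1  F ∨ (¬¬(T ∧ T) ∧ ((F ∨ (T ∧ T)) ∨ F))
  →2  ¬¬(T ∧ T) ∧ ((F ∨ (T ∧ T)) ∨ F)
  →3  (T ∧ T) ∧ ((F ∨ (T ∧ T)) ∨ F)
  →4  T ∧ ((F ∨ (T ∧ T)) ∨ F)
  →5  (F ∨ (T ∧ T)) ∨ F
  →6  F ∨ (T ∧ T)
  →7  T ∧ T
  →8  T

Answer: DIFFERENT — A ⇓ F, B ⇓ T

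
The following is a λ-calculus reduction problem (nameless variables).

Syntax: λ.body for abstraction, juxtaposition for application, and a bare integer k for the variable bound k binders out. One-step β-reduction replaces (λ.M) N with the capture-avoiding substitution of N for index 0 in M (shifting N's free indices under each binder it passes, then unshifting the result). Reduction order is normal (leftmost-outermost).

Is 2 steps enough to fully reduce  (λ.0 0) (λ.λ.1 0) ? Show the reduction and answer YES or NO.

Answer: NO — after 2 steps the term is λ.(λ.λ.1 0) 0, not yet normal

Reduction:
  start: (λ.0 0) (λ.λ.1 0)
  →1  (λ.λ.1 0) (λ.λ.1 0)
  →2  λ.(λ.λ.1 0) 0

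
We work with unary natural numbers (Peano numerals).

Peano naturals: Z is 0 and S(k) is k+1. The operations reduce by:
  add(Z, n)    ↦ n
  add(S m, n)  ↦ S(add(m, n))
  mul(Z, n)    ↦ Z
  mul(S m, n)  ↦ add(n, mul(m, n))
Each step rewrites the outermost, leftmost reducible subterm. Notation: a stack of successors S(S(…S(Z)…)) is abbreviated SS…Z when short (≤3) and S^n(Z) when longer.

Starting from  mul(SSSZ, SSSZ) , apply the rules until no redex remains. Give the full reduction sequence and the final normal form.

  start: mul(SSSZ, SSSZ)
  [1] add(SSSZ, mul(SSZ, SSSZ))
  [2] S(add(SSZ, mul(SSZ, SSSZ)))
  [3] S(S(add(SZ, mul(SSZ, SSSZ))))
  [4] S(S(S(add(Z, mul(SSZ, SSSZ)))))
  [5] S(S(S(mul(SSZ, SSSZ))))
  [6] S(S(S(add(SSSZ, mul(SZ, SSSZ)))))
  [7] S(S(S(S(add(SSZ, mul(SZ, SSSZ))))))
  [8] S(S(S(S(S(add(SZ, mul(SZ, SSSZ)))))))
  [9] S(S(S(S(S(S(add(Z, mul(SZ, SSSZ))))))))
  [10] S(S(S(S(S(S(mul(SZ, SSSZ)))))))
  [11] S(S(S(S(S(S(add(SSSZ, mul(Z, SSSZ))))))))
  [12] S(S(S(S(S(S(S(add(SSZ, mul(Z, SSSZ)))))))))
  [13] S(S(S(S(S(S(S(S(add(SZ, mul(Z, SSSZ))))))))))
  [14] S(S(S(S(S(S(S(S(S(add(Z, mul(Z, SSSZ)))))))))))
  [15] S(S(S(S(S(S(S(S(S(mul(Z, SSSZ))))))))))
  [16] S^9(Z)

Answer: normal form = S^9(Z)  (in 16 steps)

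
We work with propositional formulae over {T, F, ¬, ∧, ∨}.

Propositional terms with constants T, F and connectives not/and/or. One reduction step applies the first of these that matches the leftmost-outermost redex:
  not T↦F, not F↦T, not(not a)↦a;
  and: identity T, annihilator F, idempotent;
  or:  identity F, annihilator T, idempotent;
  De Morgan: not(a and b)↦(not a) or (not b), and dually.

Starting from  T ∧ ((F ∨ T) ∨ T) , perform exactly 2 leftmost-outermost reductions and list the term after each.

Answer: after 2 steps: T

Reduction:
  start: T ∧ ((F ∨ T) ∨ T)
  step 1: (F ∨ T) ∨ T
  step 2: T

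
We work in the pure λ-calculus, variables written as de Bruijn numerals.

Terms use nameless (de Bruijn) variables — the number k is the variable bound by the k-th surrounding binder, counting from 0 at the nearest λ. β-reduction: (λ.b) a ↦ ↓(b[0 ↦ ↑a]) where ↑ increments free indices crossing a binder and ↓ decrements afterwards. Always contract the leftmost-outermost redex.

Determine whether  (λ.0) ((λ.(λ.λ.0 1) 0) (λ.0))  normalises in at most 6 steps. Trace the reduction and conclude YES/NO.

  start: (λ.0) ((λ.(λ.λ.0 1) 0) (λ.0))
  [1] (λ.(λ.λ.0 1) 0) (λ.0)
  [2] (λ.λ.0 1) (λ.0)
  [3] λ.0 (λ.0)

Answer: YES — reaches normal form λ.0 (λ.0) in 3 ≤ 6 steps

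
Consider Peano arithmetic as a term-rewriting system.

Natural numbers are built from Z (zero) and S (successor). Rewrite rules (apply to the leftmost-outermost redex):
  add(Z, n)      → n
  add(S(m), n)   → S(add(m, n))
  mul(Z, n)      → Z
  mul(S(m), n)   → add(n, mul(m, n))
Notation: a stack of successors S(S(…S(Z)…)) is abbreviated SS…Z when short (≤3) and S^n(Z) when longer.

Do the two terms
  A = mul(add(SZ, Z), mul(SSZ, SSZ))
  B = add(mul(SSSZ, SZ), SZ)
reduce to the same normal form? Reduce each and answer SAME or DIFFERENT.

Answer: SAME — A ⇓ S^4(Z), B ⇓ S^4(Z)

Working:
Term A:
  start: mul(add(SZ, Z), mul(SSZ, SSZ))
  [1] mul(S(add(Z, Z)), mul(SSZ, SSZ))
  [2] add(mul(SSZ, SSZ), mul(add(Z, Z), mul(SSZ, SSZ)))
  [3] add(add(SSZ, mul(SZ, SSZ)), mul(add(Z, Z), mul(SSZ, SSZ)))
  [4] add(S(add(SZ, mul(SZ, SSZ))), mul(add(Z, Z), mul(SSZ, SSZ)))
  [5] S(add(add(SZ, mul(SZ, SSZ)), mul(add(Z, Z), mul(SSZ, SSZ))))
  [6] S(add(S(add(Z, mul(SZ, SSZ))), mul(add(Z, Z), mul(SSZ, SSZ))))
  [7] S(S(add(add(Z, mul(SZ, SSZ)), mul(add(Z, Z), mul(SSZ, SSZ)))))
  [8] S(S(add(mul(SZ, SSZ), mul(add(Z, Z), mul(SSZ, SSZ)))))
  [9] S(S(add(add(SSZ, mul(Z, SSZ)), mul(add(Z, Z), mul(SSZ, SSZ)))))
  [10] S(S(add(S(add(SZ, mul(Z, SSZ))), mul(add(Z, Z), mul(SSZ, SSZ)))))
  [11] S(S(S(add(add(SZ, mul(Z, SSZ)), mul(add(Z, Z), mul(SSZ, SSZ))))))
  [12] S(S(S(add(S(add(Z, mul(Z, SSZ))), mul(add(Z, Z), mul(SSZ, SSZ))))))
  [13] S(S(S(S(add(add(Z, mul(Z, SSZ)), mul(add(Z, Z), mul(SSZ, SSZ)))))))
  [14] S(S(S(S(add(mul(Z, SSZ), mul(add(Z, Z), mul(SSZ, SSZ)))))))
  [15] S(S(S(S(add(Z, mul(add(Z, Z), mul(SSZ, SSZ)))))))
  [16] S(S(S(S(mul(add(Z, Z), mul(SSZ, SSZ))))))
  [17] S(S(S(S(mul(Z, mul(SSZ, SSZ))))))
  [18] S^4(Z)

Term B:
  start: add(mul(SSSZ, SZ), SZ)
  [1] add(add(SZ, mul(SSZ, SZ)), SZ)
  [2] add(S(add(Z, mul(SSZ, SZ))), SZ)
  [3] S(add(add(Z, mul(SSZ, SZ)), SZ))
  [4] S(add(mul(SSZ, SZ), SZ))
  [5] S(add(add(SZ, mul(SZ, SZ)), SZ))
  [6] S(add(S(add(Z, mul(SZ, SZ))), SZ))
  [7] S(S(add(add(Z, mul(SZ, SZ)), SZ)))
  [8] S(S(add(mul(SZ, SZ), SZ)))
  [9] S(S(add(add(SZ, mul(Z, SZ)), SZ)))
  [10] S(S(add(S(add(Z, mul(Z, SZ))), SZ)))
  [11] S(S(S(add(add(Z, mul(Z, SZ)), SZ))))
  [12] S(S(S(add(mul(Z, SZ), SZ))))
  [13] S(S(S(add(Z, SZ))))
  [14] S^4(Z)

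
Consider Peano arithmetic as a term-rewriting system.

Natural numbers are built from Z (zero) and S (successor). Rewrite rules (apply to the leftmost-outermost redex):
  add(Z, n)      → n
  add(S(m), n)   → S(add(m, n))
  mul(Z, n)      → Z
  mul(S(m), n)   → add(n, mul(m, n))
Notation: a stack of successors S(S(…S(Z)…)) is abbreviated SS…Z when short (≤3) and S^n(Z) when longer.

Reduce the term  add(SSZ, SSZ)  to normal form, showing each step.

Answer: normal form = S^4(Z)  (in 3 steps)

Derivation:
  start: add(SSZ, SSZ)
  [1] S(add(SZ, SSZ))
  [2] S(S(add(Z, SSZ)))
  [3] S^4(Z)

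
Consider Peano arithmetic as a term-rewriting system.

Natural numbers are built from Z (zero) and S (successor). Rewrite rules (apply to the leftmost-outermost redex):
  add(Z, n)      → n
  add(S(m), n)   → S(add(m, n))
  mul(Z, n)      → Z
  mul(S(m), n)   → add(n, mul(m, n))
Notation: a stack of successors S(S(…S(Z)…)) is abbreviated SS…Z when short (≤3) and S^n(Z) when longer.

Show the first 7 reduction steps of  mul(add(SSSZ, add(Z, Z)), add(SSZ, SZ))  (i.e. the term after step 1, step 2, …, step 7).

Answer: after 7 steps: S(S(add(SZ, mul(add(SSZ, add(Z, Z)), add(SSZ, SZ)))))

Working:
  start: mul(add(SSSZ, add(Z, Z)), add(SSZ, SZ))
  →1  mul(S(add(SSZ, add(Z, Z))), add(SSZ, SZ))
  →2  add(add(SSZ, SZ), mul(add(SSZ, add(Z, Z)), add(SSZ, SZ)))
  →3  add(S(add(SZ, SZ)), mul(add(SSZ, add(Z, Z)), add(SSZ, SZ)))
  →4  S(add(add(SZ, SZ), mul(add(SSZ, add(Z, Z)), add(SSZ, SZ))))
  →5  S(add(S(add(Z, SZ)), mul(add(SSZ, add(Z, Z)), add(SSZ, SZ))))
  →6  S(S(add(add(Z, SZ), mul(add(SSZ, add(Z, Z)), add(SSZ, SZ)))))
  →7  S(S(add(SZ, mul(add(SSZ, add(Z, Z)), add(SSZ, SZ)))))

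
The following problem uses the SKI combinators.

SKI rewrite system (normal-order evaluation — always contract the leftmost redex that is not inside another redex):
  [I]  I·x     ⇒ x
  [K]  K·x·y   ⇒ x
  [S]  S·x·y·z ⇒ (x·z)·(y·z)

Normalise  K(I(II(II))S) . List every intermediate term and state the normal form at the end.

Answer: normal form = KS  (in 5 steps)

Working:
  start: K(I(II(II))S)
  →1  K(II(II)S)
  →2  K(I(II)S)
  →3  K(IIS)
  →4  K(IS)
  →5  KS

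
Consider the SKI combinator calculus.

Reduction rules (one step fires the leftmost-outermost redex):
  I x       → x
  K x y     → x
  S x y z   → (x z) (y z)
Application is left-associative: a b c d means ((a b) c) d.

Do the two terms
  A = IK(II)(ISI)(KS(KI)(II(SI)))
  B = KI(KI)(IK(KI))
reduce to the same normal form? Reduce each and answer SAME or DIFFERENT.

Term A:
  start: IK(II)(ISI)(KS(KI)(II(SI)))
  step 1: K(II)(ISI)(KS(KI)(II(SI)))
  step 2: II(KS(KI)(II(SI)))
  step 3: I(KS(KI)(II(SI)))
  step 4: KS(KI)(II(SI))
  step 5: S(II(SI))
  step 6: S(I(SI))
  step 7: S(SI)

Term B:
  start: KI(KI)(IK(KI))
  step 1: I(IK(KI))
  step 2: IK(KI)
  step 3: K(KI)

Answer: DIFFERENT — A ⇓ S(SI), B ⇓ K(KI)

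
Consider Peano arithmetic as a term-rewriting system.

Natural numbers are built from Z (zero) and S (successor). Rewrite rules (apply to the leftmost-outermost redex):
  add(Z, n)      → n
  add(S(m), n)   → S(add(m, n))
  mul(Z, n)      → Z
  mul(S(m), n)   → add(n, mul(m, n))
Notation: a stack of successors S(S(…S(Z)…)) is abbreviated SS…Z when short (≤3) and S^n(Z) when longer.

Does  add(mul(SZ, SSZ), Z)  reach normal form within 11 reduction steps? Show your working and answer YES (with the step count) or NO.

  start: add(mul(SZ, SSZ), Z)
  →1  add(add(SSZ, mul(Z, SSZ)), Z)
  →2  add(S(add(SZ, mul(Z, SSZ))), Z)
  →3  S(add(add(SZ, mul(Z, SSZ)), Z))
  →4  S(add(S(add(Z, mul(Z, SSZ))), Z))
  →5  S(S(add(add(Z, mul(Z, SSZ)), Z)))
  →6  S(S(add(mul(Z, SSZ), Z)))
  →7  S(S(add(Z, Z)))
  →8  SSZ

Answer: YES — reaches normal form SSZ in 8 ≤ 11 steps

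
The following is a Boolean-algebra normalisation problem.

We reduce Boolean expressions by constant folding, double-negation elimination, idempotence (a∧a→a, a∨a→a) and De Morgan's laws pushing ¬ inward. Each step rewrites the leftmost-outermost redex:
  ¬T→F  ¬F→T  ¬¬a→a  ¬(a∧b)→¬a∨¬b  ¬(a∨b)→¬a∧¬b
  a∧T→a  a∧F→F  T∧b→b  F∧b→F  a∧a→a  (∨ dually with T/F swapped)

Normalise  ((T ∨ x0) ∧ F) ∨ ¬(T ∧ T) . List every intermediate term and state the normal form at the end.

  start: ((T ∨ x0) ∧ F) ∨ ¬(T ∧ T)
  →1  F ∨ ¬(T ∧ T)
  →2  ¬(T ∧ T)
  →3  ¬T ∨ ¬T
  →4  ¬T
  →5  F

Answer: normal form = F  (in 5 steps)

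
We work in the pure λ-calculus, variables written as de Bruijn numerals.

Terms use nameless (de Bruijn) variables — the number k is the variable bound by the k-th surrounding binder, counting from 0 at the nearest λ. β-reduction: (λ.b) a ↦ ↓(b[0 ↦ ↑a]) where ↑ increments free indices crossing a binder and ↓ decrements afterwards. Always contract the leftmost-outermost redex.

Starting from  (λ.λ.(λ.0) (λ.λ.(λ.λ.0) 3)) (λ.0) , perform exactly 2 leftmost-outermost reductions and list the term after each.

Answer: after 2 steps: λ.λ.λ.(λ.λ.0) (λ.0)

Working:
  start: (λ.λ.(λ.0) (λ.λ.(λ.λ.0) 3)) (λ.0)
  step 1: λ.(λ.0) (λ.λ.(λ.λ.0) (λ.0))
  step 2: λ.λ.λ.(λ.λ.0) (λ.0)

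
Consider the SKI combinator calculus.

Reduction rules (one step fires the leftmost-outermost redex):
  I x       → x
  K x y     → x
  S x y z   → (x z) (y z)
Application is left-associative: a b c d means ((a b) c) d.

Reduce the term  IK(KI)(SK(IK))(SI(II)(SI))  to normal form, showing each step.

Answer: normal form = I  (in 3 steps)

Reduction:
  start: IK(KI)(SK(IK))(SI(II)(SI))
  step 1: K(KI)(SK(IK))(SI(II)(SI))
  step 2: KI(SI(II)(SI))
  step 3: I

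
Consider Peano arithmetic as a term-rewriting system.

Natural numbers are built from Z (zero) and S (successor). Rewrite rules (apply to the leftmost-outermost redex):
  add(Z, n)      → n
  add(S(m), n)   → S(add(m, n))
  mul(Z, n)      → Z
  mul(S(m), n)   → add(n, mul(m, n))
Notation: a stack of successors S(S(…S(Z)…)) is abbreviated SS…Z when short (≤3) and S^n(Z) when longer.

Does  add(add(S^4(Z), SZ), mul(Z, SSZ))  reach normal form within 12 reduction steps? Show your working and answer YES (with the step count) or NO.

Answer: YES — reaches normal form S^5(Z) in 12 ≤ 12 steps

Derivation:
  start: add(add(S^4(Z), SZ), mul(Z, SSZ))
  [1] add(S(add(SSSZ, SZ)), mul(Z, SSZ))
  [2] S(add(add(SSSZ, SZ), mul(Z, SSZ)))
  [3] S(add(S(add(SSZ, SZ)), mul(Z, SSZ)))
  [4] S(S(add(add(SSZ, SZ), mul(Z, SSZ))))
  [5] S(S(add(S(add(SZ, SZ)), mul(Z, SSZ))))
  [6] S(S(S(add(add(SZ, SZ), mul(Z, SSZ)))))
  [7] S(S(S(add(S(add(Z, SZ)), mul(Z, SSZ)))))
  [8] S(S(S(S(add(add(Z, SZ), mul(Z, SSZ))))))
  [9] S(S(S(S(add(SZ, mul(Z, SSZ))))))
  [10] S(S(S(S(S(add(Z, mul(Z, SSZ)))))))
  [11] S(S(S(S(S(mul(Z, SSZ))))))
  [12] S^5(Z)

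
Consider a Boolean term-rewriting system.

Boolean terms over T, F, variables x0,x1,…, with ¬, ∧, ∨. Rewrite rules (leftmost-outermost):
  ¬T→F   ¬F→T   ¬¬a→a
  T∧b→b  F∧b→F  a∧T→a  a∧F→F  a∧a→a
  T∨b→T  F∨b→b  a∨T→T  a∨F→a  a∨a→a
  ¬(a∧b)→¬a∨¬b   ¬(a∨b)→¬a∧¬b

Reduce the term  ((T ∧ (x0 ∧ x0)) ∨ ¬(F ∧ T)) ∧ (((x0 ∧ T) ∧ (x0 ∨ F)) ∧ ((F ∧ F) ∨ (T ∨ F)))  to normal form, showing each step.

Answer: normal form = x0  (in 14 steps)

Derivation:
  start: ((T ∧ (x0 ∧ x0)) ∨ ¬(F ∧ T)) ∧ (((x0 ∧ T) ∧ (x0 ∨ F)) ∧ ((F ∧ F) ∨ (T ∨ F)))
  →1  ((x0 ∧ x0) ∨ ¬(F ∧ T)) ∧ (((x0 ∧ T) ∧ (x0 ∨ F)) ∧ ((F ∧ F) ∨ (T ∨ F)))
  →2  (x0 ∨ ¬(F ∧ T)) ∧ (((x0 ∧ T) ∧ (x0 ∨ F)) ∧ ((F ∧ F) ∨ (T ∨ F)))
  →3  (x0 ∨ (¬F ∨ ¬T)) ∧ (((x0 ∧ T) ∧ (x0 ∨ F)) ∧ ((F ∧ F) ∨ (T ∨ F)))
  →4  (x0 ∨ (T ∨ ¬T)) ∧ (((x0 ∧ T) ∧ (x0 ∨ F)) ∧ ((F ∧ F) ∨ (T ∨ F)))
  →5  (x0 ∨ T) ∧ (((x0 ∧ T) ∧ (x0 ∨ F)) ∧ ((F ∧ F) ∨ (T ∨ F)))
  →6  T ∧ (((x0 ∧ T) ∧ (x0 ∨ F)) ∧ ((F ∧ F) ∨ (T ∨ F)))
  →7  ((x0 ∧ T) ∧ (x0 ∨ F)) ∧ ((F ∧ F) ∨ (T ∨ F))
  →8  (x0 ∧ (x0 ∨ F)) ∧ ((F ∧ F) ∨ (T ∨ F))
  →9  (x0 ∧ x0) ∧ ((F ∧ F) ∨ (T ∨ F))
  →10  x0 ∧ ((F ∧ F) ∨ (T ∨ F))
  →11  x0 ∧ (F ∨ (T ∨ F))
  →12  x0 ∧ (T ∨ F)
  →13  x0 ∧ T
  →14  x0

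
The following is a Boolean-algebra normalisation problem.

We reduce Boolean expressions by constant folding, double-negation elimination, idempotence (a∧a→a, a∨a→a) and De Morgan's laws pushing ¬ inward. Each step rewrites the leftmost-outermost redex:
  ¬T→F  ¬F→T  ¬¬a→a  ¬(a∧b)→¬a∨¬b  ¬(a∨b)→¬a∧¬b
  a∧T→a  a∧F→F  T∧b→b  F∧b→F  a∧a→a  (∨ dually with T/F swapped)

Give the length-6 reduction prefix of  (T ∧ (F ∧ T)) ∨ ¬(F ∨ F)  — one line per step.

  start: (T ∧ (F ∧ T)) ∨ ¬(F ∨ F)
  →1  (F ∧ T) ∨ ¬(F ∨ F)
  →2  F ∨ ¬(F ∨ F)
  →3  ¬(F ∨ F)
  →4  ¬F ∧ ¬F
  →5  ¬F
  →6  T

Answer: after 6 steps: T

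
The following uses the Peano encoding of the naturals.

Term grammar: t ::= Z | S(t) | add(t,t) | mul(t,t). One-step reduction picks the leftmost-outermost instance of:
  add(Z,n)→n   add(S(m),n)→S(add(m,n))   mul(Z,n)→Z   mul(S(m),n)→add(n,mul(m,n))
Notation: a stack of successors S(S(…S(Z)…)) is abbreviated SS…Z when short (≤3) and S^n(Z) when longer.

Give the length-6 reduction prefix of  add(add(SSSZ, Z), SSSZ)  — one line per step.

Answer: after 6 steps: S(S(S(add(add(Z, Z), SSSZ))))

Derivation:
  start: add(add(SSSZ, Z), SSSZ)
  step 1: add(S(add(SSZ, Z)), SSSZ)
  step 2: S(add(add(SSZ, Z), SSSZ))
  step 3: S(add(S(add(SZ, Z)), SSSZ))
  step 4: S(S(add(add(SZ, Z), SSSZ)))
  step 5: S(S(add(S(add(Z, Z)), SSSZ)))
  step 6: S(S(S(add(add(Z, Z), SSSZ))))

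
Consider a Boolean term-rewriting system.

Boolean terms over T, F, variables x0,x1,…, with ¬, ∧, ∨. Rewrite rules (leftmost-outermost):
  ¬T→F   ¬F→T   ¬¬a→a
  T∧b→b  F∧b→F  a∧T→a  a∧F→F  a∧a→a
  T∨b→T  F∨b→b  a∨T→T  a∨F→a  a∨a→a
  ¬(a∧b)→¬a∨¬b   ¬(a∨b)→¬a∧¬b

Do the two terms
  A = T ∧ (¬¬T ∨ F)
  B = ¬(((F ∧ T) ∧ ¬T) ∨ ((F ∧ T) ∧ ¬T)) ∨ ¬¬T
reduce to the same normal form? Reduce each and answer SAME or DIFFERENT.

Term A:
  start: T ∧ (¬¬T ∨ F)
  [1] ¬¬T ∨ F
  [2] ¬¬T
  [3] T

Term B:
  start: ¬(((F ∧ T) ∧ ¬T) ∨ ((F ∧ T) ∧ ¬T)) ∨ ¬¬T
  [1] (¬((F ∧ T) ∧ ¬T) ∧ ¬((F ∧ T) ∧ ¬T)) ∨ ¬¬T
  [2] ¬((F ∧ T) ∧ ¬T) ∨ ¬¬T
  [3] (¬(F ∧ T) ∨ ¬¬T) ∨ ¬¬T
  [4] ((¬F ∨ ¬T) ∨ ¬¬T) ∨ ¬¬T
  [5] ((T ∨ ¬T) ∨ ¬¬T) ∨ ¬¬T
  [6] (T ∨ ¬¬T) ∨ ¬¬T
  [7] T ∨ ¬¬T
  [8] T

Answer: SAME — A ⇓ T, B ⇓ T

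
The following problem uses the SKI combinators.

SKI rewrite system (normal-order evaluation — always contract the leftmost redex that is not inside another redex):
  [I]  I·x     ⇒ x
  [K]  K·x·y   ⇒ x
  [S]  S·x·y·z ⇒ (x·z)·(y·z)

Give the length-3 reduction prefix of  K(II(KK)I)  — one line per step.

  start: K(II(KK)I)
  →1  K(I(KK)I)
  →2  K(KKI)
  →3  KK

Answer: after 3 steps: KK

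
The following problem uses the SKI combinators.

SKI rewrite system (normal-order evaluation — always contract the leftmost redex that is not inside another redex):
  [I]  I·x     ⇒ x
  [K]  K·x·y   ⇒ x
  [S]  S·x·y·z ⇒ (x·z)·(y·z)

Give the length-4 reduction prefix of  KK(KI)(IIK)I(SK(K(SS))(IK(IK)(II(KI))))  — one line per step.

  start: KK(KI)(IIK)I(SK(K(SS))(IK(IK)(II(KI))))
  →1  K(IIK)I(SK(K(SS))(IK(IK)(II(KI))))
  →2  IIK(SK(K(SS))(IK(IK)(II(KI))))
  →3  IK(SK(K(SS))(IK(IK)(II(KI))))
  →4  K(SK(K(SS))(IK(IK)(II(KI))))

Answer: after 4 steps: K(SK(K(SS))(IK(IK)(II(KI))))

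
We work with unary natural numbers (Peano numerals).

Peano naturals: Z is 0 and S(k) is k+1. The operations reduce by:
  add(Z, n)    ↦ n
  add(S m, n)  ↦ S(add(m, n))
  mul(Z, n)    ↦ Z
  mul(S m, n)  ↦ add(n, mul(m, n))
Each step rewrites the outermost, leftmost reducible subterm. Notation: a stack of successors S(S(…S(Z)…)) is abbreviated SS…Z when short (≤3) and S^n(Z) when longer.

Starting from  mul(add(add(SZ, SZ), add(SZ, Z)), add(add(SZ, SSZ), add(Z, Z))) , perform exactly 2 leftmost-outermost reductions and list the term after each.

  start: mul(add(add(SZ, SZ), add(SZ, Z)), add(add(SZ, SSZ), add(Z, Z)))
  [1] mul(add(S(add(Z, SZ)), add(SZ, Z)), add(add(SZ, SSZ), add(Z, Z)))
  [2] mul(S(add(add(Z, SZ), add(SZ, Z))), add(add(SZ, SSZ), add(Z, Z)))

Answer: after 2 steps: mul(S(add(add(Z, SZ), add(SZ, Z))), add(add(SZ, SSZ), add(Z, Z)))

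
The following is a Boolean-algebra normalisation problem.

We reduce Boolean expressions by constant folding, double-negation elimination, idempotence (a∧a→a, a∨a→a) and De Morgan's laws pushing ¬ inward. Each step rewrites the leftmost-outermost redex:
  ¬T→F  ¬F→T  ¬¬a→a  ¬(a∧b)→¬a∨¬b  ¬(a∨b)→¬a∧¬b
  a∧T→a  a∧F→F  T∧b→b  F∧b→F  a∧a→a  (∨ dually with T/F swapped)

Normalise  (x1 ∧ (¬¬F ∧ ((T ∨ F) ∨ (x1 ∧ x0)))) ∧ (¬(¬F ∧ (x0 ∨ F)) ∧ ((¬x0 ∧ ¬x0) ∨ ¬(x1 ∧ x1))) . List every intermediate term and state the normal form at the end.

Answer: normal form = F  (in 4 steps)

Reduction:
  start: (x1 ∧ (¬¬F ∧ ((T ∨ F) ∨ (x1 ∧ x0)))) ∧ (¬(¬F ∧ (x0 ∨ F)) ∧ ((¬x0 ∧ ¬x0) ∨ ¬(x1 ∧ x1)))
  →1  (x1 ∧ (F ∧ ((T ∨ F) ∨ (x1 ∧ x0)))) ∧ (¬(¬F ∧ (x0 ∨ F)) ∧ ((¬x0 ∧ ¬x0) ∨ ¬(x1 ∧ x1)))
  →2  (x1 ∧ F) ∧ (¬(¬F ∧ (x0 ∨ F)) ∧ ((¬x0 ∧ ¬x0) ∨ ¬(x1 ∧ x1)))
  →3  F ∧ (¬(¬F ∧ (x0 ∨ F)) ∧ ((¬x0 ∧ ¬x0) ∨ ¬(x1 ∧ x1)))
  →4  F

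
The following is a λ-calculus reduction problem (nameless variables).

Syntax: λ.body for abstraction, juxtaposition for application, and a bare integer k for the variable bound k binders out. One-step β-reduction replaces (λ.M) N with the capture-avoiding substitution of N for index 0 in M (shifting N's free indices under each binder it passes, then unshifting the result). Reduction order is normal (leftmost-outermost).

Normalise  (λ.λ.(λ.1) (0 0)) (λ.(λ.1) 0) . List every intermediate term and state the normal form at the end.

Answer: normal form = λ.0  (in 2 steps)

Derivation:
  start: (λ.λ.(λ.1) (0 0)) (λ.(λ.1) 0)
  →1  λ.(λ.1) (0 0)
  →2  λ.0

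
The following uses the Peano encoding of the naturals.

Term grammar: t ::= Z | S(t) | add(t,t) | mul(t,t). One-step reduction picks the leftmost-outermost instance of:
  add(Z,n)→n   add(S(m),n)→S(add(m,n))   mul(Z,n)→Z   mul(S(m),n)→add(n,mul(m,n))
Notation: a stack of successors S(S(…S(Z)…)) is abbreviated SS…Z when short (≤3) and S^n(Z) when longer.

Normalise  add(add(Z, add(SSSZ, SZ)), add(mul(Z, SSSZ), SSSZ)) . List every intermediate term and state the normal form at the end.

Answer: normal form = S^7(Z)  (in 12 steps)

Working:
  start: add(add(Z, add(SSSZ, SZ)), add(mul(Z, SSSZ), SSSZ))
  step 1: add(add(SSSZ, SZ), add(mul(Z, SSSZ), SSSZ))
  step 2: add(S(add(SSZ, SZ)), add(mul(Z, SSSZ), SSSZ))
  step 3: S(add(add(SSZ, SZ), add(mul(Z, SSSZ), SSSZ)))
  step 4: S(add(S(add(SZ, SZ)), add(mul(Z, SSSZ), SSSZ)))
  step 5: S(S(add(add(SZ, SZ), add(mul(Z, SSSZ), SSSZ))))
  step 6: S(S(add(S(add(Z, SZ)), add(mul(Z, SSSZ), SSSZ))))
  step 7: S(S(S(add(add(Z, SZ), add(mul(Z, SSSZ), SSSZ)))))
  step 8: S(S(S(add(SZ, add(mul(Z, SSSZ), SSSZ)))))
  step 9: S(S(S(S(add(Z, add(mul(Z, SSSZ), SSSZ))))))
  step 10: S(S(S(S(add(mul(Z, SSSZ), SSSZ)))))
  step 11: S(S(S(S(add(Z, SSSZ)))))
  step 12: S^7(Z)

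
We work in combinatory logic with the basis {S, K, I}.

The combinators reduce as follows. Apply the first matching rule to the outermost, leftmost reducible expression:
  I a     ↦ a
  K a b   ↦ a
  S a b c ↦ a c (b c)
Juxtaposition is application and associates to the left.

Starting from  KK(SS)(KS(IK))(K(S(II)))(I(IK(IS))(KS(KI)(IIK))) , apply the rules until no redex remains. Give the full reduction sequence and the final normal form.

  start: KK(SS)(KS(IK))(K(S(II)))(I(IK(IS))(KS(KI)(IIK)))
  [1] K(KS(IK))(K(S(II)))(I(IK(IS))(KS(KI)(IIK)))
  [2] KS(IK)(I(IK(IS))(KS(KI)(IIK)))
  [3] S(I(IK(IS))(KS(KI)(IIK)))
  [4] S(IK(IS)(KS(KI)(IIK)))
  [5] S(K(IS)(KS(KI)(IIK)))
  [6] S(IS)
  [7] SS

Answer: normal form = SS  (in 7 steps)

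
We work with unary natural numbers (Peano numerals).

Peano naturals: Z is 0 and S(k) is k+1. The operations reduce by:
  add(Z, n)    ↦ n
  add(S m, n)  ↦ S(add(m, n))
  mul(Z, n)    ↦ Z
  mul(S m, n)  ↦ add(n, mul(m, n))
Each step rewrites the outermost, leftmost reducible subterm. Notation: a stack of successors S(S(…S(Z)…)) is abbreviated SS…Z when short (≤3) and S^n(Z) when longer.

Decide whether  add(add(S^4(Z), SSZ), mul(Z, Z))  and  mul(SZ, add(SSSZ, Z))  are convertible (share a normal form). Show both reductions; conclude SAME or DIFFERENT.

Answer: DIFFERENT — A ⇓ S^6(Z), B ⇓ SSSZ

Derivation:
Term A:
  start: add(add(S^4(Z), SSZ), mul(Z, Z))
  step 1: add(S(add(SSSZ, SSZ)), mul(Z, Z))
  step 2: S(add(add(SSSZ, SSZ), mul(Z, Z)))
  step 3: S(add(S(add(SSZ, SSZ)), mul(Z, Z)))
  step 4: S(S(add(add(SSZ, SSZ), mul(Z, Z))))
  step 5: S(S(add(S(add(SZ, SSZ)), mul(Z, Z))))
  step 6: S(S(S(add(add(SZ, SSZ), mul(Z, Z)))))
  step 7: S(S(S(add(S(add(Z, SSZ)), mul(Z, Z)))))
  step 8: S(S(S(S(add(add(Z, SSZ), mul(Z, Z))))))
  step 9: S(S(S(S(add(SSZ, mul(Z, Z))))))
  step 10: S(S(S(S(S(add(SZ, mul(Z, Z)))))))
  step 11: S(S(S(S(S(S(add(Z, mul(Z, Z))))))))
  step 12: S(S(S(S(S(S(mul(Z, Z)))))))
  step 13: S^6(Z)

Term B:
  start: mul(SZ, add(SSSZ, Z))
  step 1: add(add(SSSZ, Z), mul(Z, add(SSSZ, Z)))
  step 2: add(S(add(SSZ, Z)), mul(Z, add(SSSZ, Z)))
  step 3: S(add(add(SSZ, Z), mul(Z, add(SSSZ, Z))))
  step 4: S(add(S(add(SZ, Z)), mul(Z, add(SSSZ, Z))))
  step 5: S(S(add(add(SZ, Z), mul(Z, add(SSSZ, Z)))))
  step 6: S(S(add(S(add(Z, Z)), mul(Z, add(SSSZ, Z)))))
  step 7: S(S(S(add(add(Z, Z), mul(Z, add(SSSZ, Z))))))
  step 8: S(S(S(add(Z, mul(Z, add(SSSZ, Z))))))
  step 9: S(S(S(mul(Z, add(SSSZ, Z)))))
  step 10: SSSZ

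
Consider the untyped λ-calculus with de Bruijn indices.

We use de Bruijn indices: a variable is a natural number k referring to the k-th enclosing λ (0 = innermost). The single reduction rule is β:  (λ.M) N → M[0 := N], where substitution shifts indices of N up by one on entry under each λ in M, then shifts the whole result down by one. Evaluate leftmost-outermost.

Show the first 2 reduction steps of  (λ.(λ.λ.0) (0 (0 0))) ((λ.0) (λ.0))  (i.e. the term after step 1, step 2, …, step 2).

  start: (λ.(λ.λ.0) (0 (0 0))) ((λ.0) (λ.0))
  →1  (λ.λ.0) ((λ.0) (λ.0) ((λ.0) (λ.0) ((λ.0) (λ.0))))
  →2  λ.0

Answer: after 2 steps: λ.0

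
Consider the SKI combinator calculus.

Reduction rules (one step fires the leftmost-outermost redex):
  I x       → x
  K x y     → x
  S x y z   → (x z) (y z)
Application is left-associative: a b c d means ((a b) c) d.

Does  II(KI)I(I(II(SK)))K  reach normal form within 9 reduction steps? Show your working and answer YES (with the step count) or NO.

  start: II(KI)I(I(II(SK)))K
  step 1: I(KI)I(I(II(SK)))K
  step 2: KII(I(II(SK)))K
  step 3: I(I(II(SK)))K
  step 4: I(II(SK))K
  step 5: II(SK)K
  step 6: I(SK)K
  step 7: SKK

Answer: YES — reaches normal form SKK in 7 ≤ 9 steps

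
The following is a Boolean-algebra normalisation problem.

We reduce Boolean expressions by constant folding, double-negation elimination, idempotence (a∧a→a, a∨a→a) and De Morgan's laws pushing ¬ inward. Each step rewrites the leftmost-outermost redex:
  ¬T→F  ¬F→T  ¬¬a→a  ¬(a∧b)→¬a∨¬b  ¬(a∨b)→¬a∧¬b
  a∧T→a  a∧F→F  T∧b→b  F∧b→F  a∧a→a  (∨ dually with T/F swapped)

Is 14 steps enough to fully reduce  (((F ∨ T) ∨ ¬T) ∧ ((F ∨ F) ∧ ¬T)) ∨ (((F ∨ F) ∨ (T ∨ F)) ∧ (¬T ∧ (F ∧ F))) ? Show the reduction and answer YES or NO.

Answer: YES — reaches normal form F in 12 ≤ 14 steps

Working:
  start: (((F ∨ T) ∨ ¬T) ∧ ((F ∨ F) ∧ ¬T)) ∨ (((F ∨ F) ∨ (T ∨ F)) ∧ (¬T ∧ (F ∧ F)))
  step 1: ((T ∨ ¬T) ∧ ((F ∨ F) ∧ ¬T)) ∨ (((F ∨ F) ∨ (T ∨ F)) ∧ (¬T ∧ (F ∧ F)))
  step 2: (T ∧ ((F ∨ F) ∧ ¬T)) ∨ (((F ∨ F) ∨ (T ∨ F)) ∧ (¬T ∧ (F ∧ F)))
  step 3: ((F ∨ F) ∧ ¬T) ∨ (((F ∨ F) ∨ (T ∨ F)) ∧ (¬T ∧ (F ∧ F)))
  step 4: (F ∧ ¬T) ∨ (((F ∨ F) ∨ (T ∨ F)) ∧ (¬T ∧ (F ∧ F)))
  step 5: F ∨ (((F ∨ F) ∨ (T ∨ F)) ∧ (¬T ∧ (F ∧ F)))
  step 6: ((F ∨ F) ∨ (T ∨ F)) ∧ (¬T ∧ (F ∧ F))
  step 7: (F ∨ (T ∨ F)) ∧ (¬T ∧ (F ∧ F))
  step 8: (T ∨ F) ∧ (¬T ∧ (F ∧ F))
  step 9: T ∧ (¬T ∧ (F ∧ F))
  step 10: ¬T ∧ (F ∧ F)
  step 11: F ∧ (F ∧ F)
  step 12: F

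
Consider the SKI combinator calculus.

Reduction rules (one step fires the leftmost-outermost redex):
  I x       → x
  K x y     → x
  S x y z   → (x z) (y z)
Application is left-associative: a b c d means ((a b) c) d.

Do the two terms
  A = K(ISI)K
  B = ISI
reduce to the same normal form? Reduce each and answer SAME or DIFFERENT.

Answer: SAME — A ⇓ SI, B ⇓ SI

Working:
Term A:
  start: K(ISI)K
  step 1: ISI
  step 2: SI

Term B:
  start: ISI
  step 1: SI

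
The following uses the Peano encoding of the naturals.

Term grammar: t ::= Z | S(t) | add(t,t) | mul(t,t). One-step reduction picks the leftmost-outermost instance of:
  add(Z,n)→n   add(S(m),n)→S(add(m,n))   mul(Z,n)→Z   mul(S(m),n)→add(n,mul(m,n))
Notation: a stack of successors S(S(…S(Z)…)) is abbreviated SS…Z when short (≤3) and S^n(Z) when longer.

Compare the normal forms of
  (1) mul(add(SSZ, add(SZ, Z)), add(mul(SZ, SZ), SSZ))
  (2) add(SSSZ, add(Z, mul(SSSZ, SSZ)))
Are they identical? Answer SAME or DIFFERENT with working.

Term A:
  start: mul(add(SSZ, add(SZ, Z)), add(mul(SZ, SZ), SSZ))
  step 1: mul(S(add(SZ, add(SZ, Z))), add(mul(SZ, SZ), SSZ))
  step 2: add(add(mul(SZ, SZ), SSZ), mul(add(SZ, add(SZ, Z)), add(mul(SZ, SZ), SSZ)))
  step 3: add(add(add(SZ, mul(Z, SZ)), SSZ), mul(add(SZ, add(SZ, Z)), add(mul(SZ, SZ), SSZ)))
  step 4: add(add(S(add(Z, mul(Z, SZ))), SSZ), mul(add(SZ, add(SZ, Z)), add(mul(SZ, SZ), SSZ)))
  step 5: add(S(add(add(Z, mul(Z, SZ)), SSZ)), mul(add(SZ, add(SZ, Z)), add(mul(SZ, SZ), SSZ)))
  step 6: S(add(add(add(Z, mul(Z, SZ)), SSZ), mul(add(SZ, add(SZ, Z)), add(mul(SZ, SZ), SSZ))))
  step 7: S(add(add(mul(Z, SZ), SSZ), mul(add(SZ, add(SZ, Z)), add(mul(SZ, SZ), SSZ))))
  step 8: S(add(add(Z, SSZ), mul(add(SZ, add(SZ, Z)), add(mul(SZ, SZ), SSZ))))
  step 9: S(add(SSZ, mul(add(SZ, add(SZ, Z)), add(mul(SZ, SZ), SSZ))))
  step 10: S(S(add(SZ, mul(add(SZ, add(SZ, Z)), add(mul(SZ, SZ), SSZ)))))
  step 11: S(S(S(add(Z, mul(add(SZ, add(SZ, Z)), add(mul(SZ, SZ), SSZ))))))
  step 12: S(S(S(mul(add(SZ, add(SZ, Z)), add(mul(SZ, SZ), SSZ)))))
  step 13: S(S(S(mul(S(add(Z, add(SZ, Z))), add(mul(SZ, SZ), SSZ)))))
  step 14: S(S(S(add(add(mul(SZ, SZ), SSZ), mul(add(Z, add(SZ, Z)), add(mul(SZ, SZ), SSZ))))))
  step 15: S(S(S(add(add(add(SZ, mul(Z, SZ)), SSZ), mul(add(Z, add(SZ, Z)), add(mul(SZ, SZ), SSZ))))))
  step 16: S(S(S(add(add(S(add(Z, mul(Z, SZ))), SSZ), mul(add(Z, add(SZ, Z)), add(mul(SZ, SZ), SSZ))))))
  step 17: S(S(S(add(S(add(add(Z, mul(Z, SZ)), SSZ)), mul(add(Z, add(SZ, Z)), add(mul(SZ, SZ), SSZ))))))
  step 18: S(S(S(S(add(add(add(Z, mul(Z, SZ)), SSZ), mul(add(Z, add(SZ, Z)), add(mul(SZ, SZ), SSZ)))))))
  step 19: S(S(S(S(add(add(mul(Z, SZ), SSZ), mul(add(Z, add(SZ, Z)), add(mul(SZ, SZ), SSZ)))))))
  step 20: S(S(S(S(add(add(Z, SSZ), mul(add(Z, add(SZ, Z)), add(mul(SZ, SZ), SSZ)))))))
  step 21: S(S(S(S(add(SSZ, mul(add(Z, add(SZ, Z)), add(mul(SZ, SZ), SSZ)))))))
  step 22: S(S(S(S(S(add(SZ, mul(add(Z, add(SZ, Z)), add(mul(SZ, SZ), SSZ))))))))
  step 23: S(S(S(S(S(S(add(Z, mul(add(Z, add(SZ, Z)), add(mul(SZ, SZ), SSZ)))))))))
  step 24: S(S(S(S(S(S(mul(add(Z, add(SZ, Z)), add(mul(SZ, SZ), SSZ))))))))
  step 25: S(S(S(S(S(S(mul(add(SZ, Z), add(mul(SZ, SZ), SSZ))))))))
  step 26: S(S(S(S(S(S(mul(S(add(Z, Z)), add(mul(SZ, SZ), SSZ))))))))
  step 27: S(S(S(S(S(S(add(add(mul(SZ, SZ), SSZ), mul(add(Z, Z), add(mul(SZ, SZ), SSZ)))))))))
  step 28: S(S(S(S(S(S(add(add(add(SZ, mul(Z, SZ)), SSZ), mul(add(Z, Z), add(mul(SZ, SZ), SSZ)))))))))
  step 29: S(S(S(S(S(S(add(add(S(add(Z, mul(Z, SZ))), SSZ), mul(add(Z, Z), add(mul(SZ, SZ), SSZ)))))))))
  step 30: S(S(S(S(S(S(add(S(add(add(Z, mul(Z, SZ)), SSZ)), mul(add(Z, Z), add(mul(SZ, SZ), SSZ)))))))))
  step 31: S(S(S(S(S(S(S(add(add(add(Z, mul(Z, SZ)), SSZ), mul(add(Z, Z), add(mul(SZ, SZ), SSZ))))))))))
  step 32: S(S(S(S(S(S(S(add(add(mul(Z, SZ), SSZ), mul(add(Z, Z), add(mul(SZ, SZ), SSZ))))))))))
  step 33: S(S(S(S(S(S(S(add(add(Z, SSZ), mul(add(Z, Z), add(mul(SZ, SZ), SSZ))))))))))
  step 34: S(S(S(S(S(S(S(add(SSZ, mul(add(Z, Z), add(mul(SZ, SZ), SSZ))))))))))
  step 35: S(S(S(S(S(S(S(S(add(SZ, mul(add(Z, Z), add(mul(SZ, SZ), SSZ)))))))))))
  step 36: S(S(S(S(S(S(S(S(S(add(Z, mul(add(Z, Z), add(mul(SZ, SZ), SSZ))))))))))))
  step 37: S(S(S(S(S(S(S(S(S(mul(add(Z, Z), add(mul(SZ, SZ), SSZ)))))))))))
  step 38: S(S(S(S(S(S(S(S(S(mul(Z, add(mul(SZ, SZ), SSZ)))))))))))
  step 39: S^9(Z)

Term B:
  start: add(SSSZ, add(Z, mul(SSSZ, SSZ)))
  step 1: S(add(SSZ, add(Z, mul(SSSZ, SSZ))))
  step 2: S(S(add(SZ, add(Z, mul(SSSZ, SSZ)))))
  step 3: S(S(S(add(Z, add(Z, mul(SSSZ, SSZ))))))
  step 4: S(S(S(add(Z, mul(SSSZ, SSZ)))))
  step 5: S(S(S(mul(SSSZ, SSZ))))
  step 6: S(S(S(add(SSZ, mul(SSZ, SSZ)))))
  step 7: S(S(S(S(add(SZ, mul(SSZ, SSZ))))))
  step 8: S(S(S(S(S(add(Z, mul(SSZ, SSZ)))))))
  step 9: S(S(S(S(S(mul(SSZ, SSZ))))))
  step 10: S(S(S(S(S(add(SSZ, mul(SZ, SSZ)))))))
  step 11: S(S(S(S(S(S(add(SZ, mul(SZ, SSZ))))))))
  step 12: S(S(S(S(S(S(S(add(Z, mul(SZ, SSZ)))))))))
  step 13: S(S(S(S(S(S(S(mul(SZ, SSZ))))))))
  step 14: S(S(S(S(S(S(S(add(SSZ, mul(Z, SSZ)))))))))
  step 15: S(S(S(S(S(S(S(S(add(SZ, mul(Z, SSZ))))))))))
  step 16: S(S(S(S(S(S(S(S(S(add(Z, mul(Z, SSZ)))))))))))
  step 17: S(S(S(S(S(S(S(S(S(mul(Z, SSZ))))))))))
  step 18: S^9(Z)

Answer: SAME — A ⇓ S^9(Z), B ⇓ S^9(Z)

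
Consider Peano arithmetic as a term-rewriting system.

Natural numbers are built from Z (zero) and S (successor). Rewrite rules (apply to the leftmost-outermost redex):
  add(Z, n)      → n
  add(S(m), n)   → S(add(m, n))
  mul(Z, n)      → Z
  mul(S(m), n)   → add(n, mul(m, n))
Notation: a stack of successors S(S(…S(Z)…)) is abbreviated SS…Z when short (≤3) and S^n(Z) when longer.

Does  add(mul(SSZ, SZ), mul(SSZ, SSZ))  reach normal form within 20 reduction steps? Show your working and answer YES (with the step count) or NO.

  start: add(mul(SSZ, SZ), mul(SSZ, SSZ))
  →1  add(add(SZ, mul(SZ, SZ)), mul(SSZ, SSZ))
  →2  add(S(add(Z, mul(SZ, SZ))), mul(SSZ, SSZ))
  →3  S(add(add(Z, mul(SZ, SZ)), mul(SSZ, SSZ)))
  →4  S(add(mul(SZ, SZ), mul(SSZ, SSZ)))
  →5  S(add(add(SZ, mul(Z, SZ)), mul(SSZ, SSZ)))
  →6  S(add(S(add(Z, mul(Z, SZ))), mul(SSZ, SSZ)))
  →7  S(S(add(add(Z, mul(Z, SZ)), mul(SSZ, SSZ))))
  →8  S(S(add(mul(Z, SZ), mul(SSZ, SSZ))))
  →9  S(S(add(Z, mul(SSZ, SSZ))))
  →10  S(S(mul(SSZ, SSZ)))
  →11  S(S(add(SSZ, mul(SZ, SSZ))))
  →12  S(S(S(add(SZ, mul(SZ, SSZ)))))
  →13  S(S(S(S(add(Z, mul(SZ, SSZ))))))
  →14  S(S(S(S(mul(SZ, SSZ)))))
  →15  S(S(S(S(add(SSZ, mul(Z, SSZ))))))
  →16  S(S(S(S(S(add(SZ, mul(Z, SSZ)))))))
  →17  S(S(S(S(S(S(add(Z, mul(Z, SSZ))))))))
  →18  S(S(S(S(S(S(mul(Z, SSZ)))))))
  →19  S^6(Z)

Answer: YES — reaches normal form S^6(Z) in 19 ≤ 20 steps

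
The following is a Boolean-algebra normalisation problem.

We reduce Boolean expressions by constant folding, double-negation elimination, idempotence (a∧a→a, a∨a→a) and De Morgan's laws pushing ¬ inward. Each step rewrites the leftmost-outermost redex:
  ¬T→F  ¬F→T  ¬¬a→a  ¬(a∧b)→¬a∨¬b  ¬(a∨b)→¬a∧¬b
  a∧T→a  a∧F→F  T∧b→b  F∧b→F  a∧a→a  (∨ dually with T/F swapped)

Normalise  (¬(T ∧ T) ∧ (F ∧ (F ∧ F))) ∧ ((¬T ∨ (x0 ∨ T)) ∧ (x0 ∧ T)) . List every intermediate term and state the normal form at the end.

  start: (¬(T ∧ T) ∧ (F ∧ (F ∧ F))) ∧ ((¬T ∨ (x0 ∨ T)) ∧ (x0 ∧ T))
  →1  ((¬T ∨ ¬T) ∧ (F ∧ (F ∧ F))) ∧ ((¬T ∨ (x0 ∨ T)) ∧ (x0 ∧ T))
  →2  (¬T ∧ (F ∧ (F ∧ F))) ∧ ((¬T ∨ (x0 ∨ T)) ∧ (x0 ∧ T))
  →3  (F ∧ (F ∧ (F ∧ F))) ∧ ((¬T ∨ (x0 ∨ T)) ∧ (x0 ∧ T))
  →4  F ∧ ((¬T ∨ (x0 ∨ T)) ∧ (x0 ∧ T))
  →5  F

Answer: normal form = F  (in 5 steps)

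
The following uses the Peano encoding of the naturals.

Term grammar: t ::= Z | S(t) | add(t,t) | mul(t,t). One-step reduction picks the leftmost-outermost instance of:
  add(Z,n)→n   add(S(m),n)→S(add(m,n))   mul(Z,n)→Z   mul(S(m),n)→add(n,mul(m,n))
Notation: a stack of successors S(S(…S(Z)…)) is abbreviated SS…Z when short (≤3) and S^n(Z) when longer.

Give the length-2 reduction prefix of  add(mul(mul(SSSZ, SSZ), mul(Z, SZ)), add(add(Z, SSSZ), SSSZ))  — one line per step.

Answer: after 2 steps: add(mul(S(add(SZ, mul(SSZ, SSZ))), mul(Z, SZ)), add(add(Z, SSSZ), SSSZ))

Derivation:
  start: add(mul(mul(SSSZ, SSZ), mul(Z, SZ)), add(add(Z, SSSZ), SSSZ))
  step 1: add(mul(add(SSZ, mul(SSZ, SSZ)), mul(Z, SZ)), add(add(Z, SSSZ), SSSZ))
  step 2: add(mul(S(add(SZ, mul(SSZ, SSZ))), mul(Z, SZ)), add(add(Z, SSSZ), SSSZ))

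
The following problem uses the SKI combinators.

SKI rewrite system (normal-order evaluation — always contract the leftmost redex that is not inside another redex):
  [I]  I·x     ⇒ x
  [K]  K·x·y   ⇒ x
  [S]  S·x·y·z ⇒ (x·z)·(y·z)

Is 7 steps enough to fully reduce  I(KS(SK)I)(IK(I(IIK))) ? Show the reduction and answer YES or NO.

  start: I(KS(SK)I)(IK(I(IIK)))
  [1] KS(SK)I(IK(I(IIK)))
  [2] SI(IK(I(IIK)))
  [3] SI(K(I(IIK)))
  [4] SI(K(IIK))
  [5] SI(K(IK))
  [6] SI(KK)

Answer: YES — reaches normal form SI(KK) in 6 ≤ 7 steps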